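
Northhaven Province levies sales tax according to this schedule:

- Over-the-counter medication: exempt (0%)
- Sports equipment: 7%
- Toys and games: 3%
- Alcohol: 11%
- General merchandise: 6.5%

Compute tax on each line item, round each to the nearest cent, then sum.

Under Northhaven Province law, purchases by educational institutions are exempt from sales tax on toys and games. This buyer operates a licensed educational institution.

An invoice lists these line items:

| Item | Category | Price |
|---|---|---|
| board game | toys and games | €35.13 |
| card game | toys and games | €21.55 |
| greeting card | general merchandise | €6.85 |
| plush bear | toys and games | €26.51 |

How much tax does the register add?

Board game €35.13: toys and games, buyer-exempt → 0% → €0.00
Card game €21.55: toys and games, buyer-exempt → 0% → €0.00
Greeting card €6.85: general merchandise → 6.5% → €0.45
Plush bear €26.51: toys and games, buyer-exempt → 0% → €0.00
Total tax = €0.45

€0.45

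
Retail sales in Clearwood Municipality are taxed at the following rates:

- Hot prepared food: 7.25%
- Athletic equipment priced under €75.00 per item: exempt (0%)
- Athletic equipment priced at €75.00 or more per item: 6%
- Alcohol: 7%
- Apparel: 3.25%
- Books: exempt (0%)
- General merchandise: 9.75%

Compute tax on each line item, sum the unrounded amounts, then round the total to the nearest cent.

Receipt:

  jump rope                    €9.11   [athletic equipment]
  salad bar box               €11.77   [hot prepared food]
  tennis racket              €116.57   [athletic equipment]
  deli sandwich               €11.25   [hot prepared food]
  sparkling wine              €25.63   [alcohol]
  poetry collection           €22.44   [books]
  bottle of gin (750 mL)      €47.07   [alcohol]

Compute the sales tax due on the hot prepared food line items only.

€1.67

Salad bar box €11.77: hot prepared food → 7.25% → €0.853325
Deli sandwich €11.25: hot prepared food → 7.25% → €0.815625
Tax on hot prepared food: unrounded sum = €1.66895 → €1.67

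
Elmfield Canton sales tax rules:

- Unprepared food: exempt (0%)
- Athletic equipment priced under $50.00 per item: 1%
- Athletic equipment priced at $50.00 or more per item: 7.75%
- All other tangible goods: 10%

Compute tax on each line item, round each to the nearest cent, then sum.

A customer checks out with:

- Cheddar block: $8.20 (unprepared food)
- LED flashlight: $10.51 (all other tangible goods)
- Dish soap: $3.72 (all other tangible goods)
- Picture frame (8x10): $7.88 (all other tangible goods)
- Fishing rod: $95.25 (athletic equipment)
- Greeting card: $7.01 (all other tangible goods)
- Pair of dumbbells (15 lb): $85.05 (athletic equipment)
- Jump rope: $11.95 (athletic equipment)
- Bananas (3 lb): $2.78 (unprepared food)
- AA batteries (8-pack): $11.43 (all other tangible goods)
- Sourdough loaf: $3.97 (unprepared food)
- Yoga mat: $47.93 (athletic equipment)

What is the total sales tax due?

$18.62

Cheddar block $8.20: unprepared food → 0% → $0.00
LED flashlight $10.51: all other tangible goods → 10% → $1.05
Dish soap $3.72: all other tangible goods → 10% → $0.37
Picture frame (8x10) $7.88: all other tangible goods → 10% → $0.79
Fishing rod $95.25: athletic equipment, $50.00 or more → 7.75% → $7.38
Greeting card $7.01: all other tangible goods → 10% → $0.70
Pair of dumbbells (15 lb) $85.05: athletic equipment, $50.00 or more → 7.75% → $6.59
Jump rope $11.95: athletic equipment, under $50.00 → 1% → $0.12
Bananas (3 lb) $2.78: unprepared food → 0% → $0.00
AA batteries (8-pack) $11.43: all other tangible goods → 10% → $1.14
Sourdough loaf $3.97: unprepared food → 0% → $0.00
Yoga mat $47.93: athletic equipment, under $50.00 → 1% → $0.48
Total tax = $1.05 + $0.37 + $0.79 + $7.38 + $0.70 + $6.59 + $0.12 + $1.14 + $0.48 = $18.62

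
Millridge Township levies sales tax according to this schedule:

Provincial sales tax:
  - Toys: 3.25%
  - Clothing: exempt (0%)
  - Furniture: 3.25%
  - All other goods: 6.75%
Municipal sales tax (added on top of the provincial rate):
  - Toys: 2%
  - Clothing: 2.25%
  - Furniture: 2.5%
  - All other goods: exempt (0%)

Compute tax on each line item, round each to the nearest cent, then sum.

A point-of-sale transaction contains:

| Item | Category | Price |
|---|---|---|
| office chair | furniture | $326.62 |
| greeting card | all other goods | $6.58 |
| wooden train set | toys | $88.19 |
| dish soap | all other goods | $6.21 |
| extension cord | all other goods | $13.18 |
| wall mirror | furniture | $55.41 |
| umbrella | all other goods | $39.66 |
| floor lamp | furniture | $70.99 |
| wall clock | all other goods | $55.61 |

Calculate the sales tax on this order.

Office chair $326.62: furniture → 3.25% + 2.5% municipal = 5.75% → $18.78
Greeting card $6.58: all other goods → 6.75% + 0% municipal = 6.75% → $0.44
Wooden train set $88.19: toys → 3.25% + 2% municipal = 5.25% → $4.63
Dish soap $6.21: all other goods → 6.75% + 0% municipal = 6.75% → $0.42
Extension cord $13.18: all other goods → 6.75% + 0% municipal = 6.75% → $0.89
Wall mirror $55.41: furniture → 3.25% + 2.5% municipal = 5.75% → $3.19
Umbrella $39.66: all other goods → 6.75% + 0% municipal = 6.75% → $2.68
Floor lamp $70.99: furniture → 3.25% + 2.5% municipal = 5.75% → $4.08
Wall clock $55.61: all other goods → 6.75% + 0% municipal = 6.75% → $3.75
Total tax = $18.78 + $0.44 + $4.63 + $0.42 + $0.89 + $3.19 + $2.68 + $4.08 + $3.75 = $38.86

$38.86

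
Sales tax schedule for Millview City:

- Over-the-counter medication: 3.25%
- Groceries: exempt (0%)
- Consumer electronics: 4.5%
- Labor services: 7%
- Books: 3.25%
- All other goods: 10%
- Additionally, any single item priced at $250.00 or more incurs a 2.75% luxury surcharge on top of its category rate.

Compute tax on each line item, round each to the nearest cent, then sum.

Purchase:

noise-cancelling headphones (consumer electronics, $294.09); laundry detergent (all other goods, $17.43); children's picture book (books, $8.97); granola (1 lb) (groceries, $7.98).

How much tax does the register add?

$23.35

Noise-cancelling headphones $294.09: consumer electronics → 4.5% + 2.75% surcharge = 7.25% → $21.32
Laundry detergent $17.43: all other goods → 10% → $1.74
Children's picture book $8.97: books → 3.25% → $0.29
Granola (1 lb) $7.98: groceries → 0% → $0.00
Total tax = $21.32 + $1.74 + $0.29 = $23.35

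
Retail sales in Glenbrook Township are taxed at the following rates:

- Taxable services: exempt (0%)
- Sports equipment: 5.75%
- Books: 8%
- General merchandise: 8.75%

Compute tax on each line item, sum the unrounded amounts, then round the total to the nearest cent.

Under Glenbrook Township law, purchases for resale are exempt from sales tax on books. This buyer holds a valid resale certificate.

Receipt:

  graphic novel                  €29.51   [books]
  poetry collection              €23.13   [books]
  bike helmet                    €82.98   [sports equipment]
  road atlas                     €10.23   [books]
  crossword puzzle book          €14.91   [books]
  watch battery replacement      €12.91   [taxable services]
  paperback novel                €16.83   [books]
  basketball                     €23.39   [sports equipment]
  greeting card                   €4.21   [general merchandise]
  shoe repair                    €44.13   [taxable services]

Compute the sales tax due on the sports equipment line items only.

Bike helmet €82.98: sports equipment → 5.75% → €4.77135
Basketball €23.39: sports equipment → 5.75% → €1.344925
Tax on sports equipment: unrounded sum = €6.116275 → €6.12

€6.12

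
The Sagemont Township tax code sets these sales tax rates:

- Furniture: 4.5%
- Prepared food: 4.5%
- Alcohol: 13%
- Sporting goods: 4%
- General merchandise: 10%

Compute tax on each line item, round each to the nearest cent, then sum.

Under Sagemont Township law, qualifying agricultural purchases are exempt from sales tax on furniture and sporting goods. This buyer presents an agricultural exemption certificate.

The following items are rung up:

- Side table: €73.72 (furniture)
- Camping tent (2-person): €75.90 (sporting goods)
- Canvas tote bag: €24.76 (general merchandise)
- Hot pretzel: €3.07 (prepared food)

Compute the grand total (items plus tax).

Side table €73.72: furniture, buyer-exempt → 0% → €0.00
Camping tent (2-person) €75.90: sporting goods, buyer-exempt → 0% → €0.00
Canvas tote bag €24.76: general merchandise → 10% → €2.48
Hot pretzel €3.07: prepared food → 4.5% → €0.14
Subtotal = €177.45; tax = €2.62; total due = €180.07

€180.07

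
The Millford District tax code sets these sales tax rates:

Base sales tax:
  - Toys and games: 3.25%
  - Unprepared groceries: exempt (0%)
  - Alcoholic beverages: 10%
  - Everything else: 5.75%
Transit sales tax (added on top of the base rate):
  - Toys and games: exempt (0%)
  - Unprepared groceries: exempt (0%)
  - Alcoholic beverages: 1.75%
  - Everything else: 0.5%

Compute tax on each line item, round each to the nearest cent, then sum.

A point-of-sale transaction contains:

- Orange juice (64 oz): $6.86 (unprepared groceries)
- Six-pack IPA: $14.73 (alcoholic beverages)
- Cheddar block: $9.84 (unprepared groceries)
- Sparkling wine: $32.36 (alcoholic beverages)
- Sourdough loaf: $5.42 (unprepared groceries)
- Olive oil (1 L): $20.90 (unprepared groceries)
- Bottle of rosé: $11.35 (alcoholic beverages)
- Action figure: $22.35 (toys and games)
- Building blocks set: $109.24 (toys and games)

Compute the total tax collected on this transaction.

Orange juice (64 oz) $6.86: unprepared groceries → 0% + 0% transit = 0% → $0.00
Six-pack IPA $14.73: alcoholic beverages → 10% + 1.75% transit = 11.75% → $1.73
Cheddar block $9.84: unprepared groceries → 0% + 0% transit = 0% → $0.00
Sparkling wine $32.36: alcoholic beverages → 10% + 1.75% transit = 11.75% → $3.80
Sourdough loaf $5.42: unprepared groceries → 0% + 0% transit = 0% → $0.00
Olive oil (1 L) $20.90: unprepared groceries → 0% + 0% transit = 0% → $0.00
Bottle of rosé $11.35: alcoholic beverages → 10% + 1.75% transit = 11.75% → $1.33
Action figure $22.35: toys and games → 3.25% + 0% transit = 3.25% → $0.73
Building blocks set $109.24: toys and games → 3.25% + 0% transit = 3.25% → $3.55
Total tax = $1.73 + $3.80 + $1.33 + $0.73 + $3.55 = $11.14

$11.14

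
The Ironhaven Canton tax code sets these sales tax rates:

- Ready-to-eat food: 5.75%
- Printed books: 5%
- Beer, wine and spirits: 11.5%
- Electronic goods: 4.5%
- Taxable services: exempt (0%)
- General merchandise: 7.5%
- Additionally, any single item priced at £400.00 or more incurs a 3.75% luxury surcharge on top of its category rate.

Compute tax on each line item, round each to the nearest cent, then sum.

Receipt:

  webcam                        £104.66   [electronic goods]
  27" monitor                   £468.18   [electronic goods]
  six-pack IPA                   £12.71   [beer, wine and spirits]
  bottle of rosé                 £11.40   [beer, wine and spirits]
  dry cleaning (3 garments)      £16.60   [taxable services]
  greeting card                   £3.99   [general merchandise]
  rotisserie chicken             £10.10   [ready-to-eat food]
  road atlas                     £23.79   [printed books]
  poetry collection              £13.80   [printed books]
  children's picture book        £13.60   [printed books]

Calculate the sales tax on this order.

Webcam £104.66: electronic goods → 4.5% → £4.71
27" monitor £468.18: electronic goods → 4.5% + 3.75% surcharge = 8.25% → £38.62
Six-pack IPA £12.71: beer, wine and spirits → 11.5% → £1.46
Bottle of rosé £11.40: beer, wine and spirits → 11.5% → £1.31
Dry cleaning (3 garments) £16.60: taxable services → 0% → £0.00
Greeting card £3.99: general merchandise → 7.5% → £0.30
Rotisserie chicken £10.10: ready-to-eat food → 5.75% → £0.58
Road atlas £23.79: printed books → 5% → £1.19
Poetry collection £13.80: printed books → 5% → £0.69
Children's picture book £13.60: printed books → 5% → £0.68
Total tax = £4.71 + £38.62 + £1.46 + £1.31 + £0.30 + £0.58 + £1.19 + £0.69 + £0.68 = £49.54

£49.54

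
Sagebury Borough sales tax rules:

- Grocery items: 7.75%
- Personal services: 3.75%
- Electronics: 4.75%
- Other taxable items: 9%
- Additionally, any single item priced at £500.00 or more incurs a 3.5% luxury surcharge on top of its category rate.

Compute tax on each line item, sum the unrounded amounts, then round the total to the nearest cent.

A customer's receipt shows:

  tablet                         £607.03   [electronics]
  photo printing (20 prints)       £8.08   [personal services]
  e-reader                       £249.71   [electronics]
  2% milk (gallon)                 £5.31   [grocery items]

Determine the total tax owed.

Tablet £607.03: electronics → 4.75% + 3.5% surcharge = 8.25% → £50.079975
Photo printing (20 prints) £8.08: personal services → 3.75% → £0.303
E-reader £249.71: electronics → 4.75% → £11.861225
2% milk (gallon) £5.31: grocery items → 7.75% → £0.411525
Unrounded tax sum = £62.655725 → £62.66

£62.66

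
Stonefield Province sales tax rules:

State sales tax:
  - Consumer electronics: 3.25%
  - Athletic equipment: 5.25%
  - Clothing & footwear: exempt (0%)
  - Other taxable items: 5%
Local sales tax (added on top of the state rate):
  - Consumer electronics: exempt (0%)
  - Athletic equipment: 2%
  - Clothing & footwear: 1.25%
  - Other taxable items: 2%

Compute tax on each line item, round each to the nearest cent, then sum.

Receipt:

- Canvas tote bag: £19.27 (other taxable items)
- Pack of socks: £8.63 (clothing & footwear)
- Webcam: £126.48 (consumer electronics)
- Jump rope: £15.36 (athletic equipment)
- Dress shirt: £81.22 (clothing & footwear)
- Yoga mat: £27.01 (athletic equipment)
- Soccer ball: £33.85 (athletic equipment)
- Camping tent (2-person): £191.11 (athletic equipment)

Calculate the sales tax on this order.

Canvas tote bag £19.27: other taxable items → 5% + 2% local = 7% → £1.35
Pack of socks £8.63: clothing & footwear → 0% + 1.25% local = 1.25% → £0.11
Webcam £126.48: consumer electronics → 3.25% + 0% local = 3.25% → £4.11
Jump rope £15.36: athletic equipment → 5.25% + 2% local = 7.25% → £1.11
Dress shirt £81.22: clothing & footwear → 0% + 1.25% local = 1.25% → £1.02
Yoga mat £27.01: athletic equipment → 5.25% + 2% local = 7.25% → £1.96
Soccer ball £33.85: athletic equipment → 5.25% + 2% local = 7.25% → £2.45
Camping tent (2-person) £191.11: athletic equipment → 5.25% + 2% local = 7.25% → £13.86
Total tax = £1.35 + £0.11 + £4.11 + £1.11 + £1.02 + £1.96 + £2.45 + £13.86 = £25.97

£25.97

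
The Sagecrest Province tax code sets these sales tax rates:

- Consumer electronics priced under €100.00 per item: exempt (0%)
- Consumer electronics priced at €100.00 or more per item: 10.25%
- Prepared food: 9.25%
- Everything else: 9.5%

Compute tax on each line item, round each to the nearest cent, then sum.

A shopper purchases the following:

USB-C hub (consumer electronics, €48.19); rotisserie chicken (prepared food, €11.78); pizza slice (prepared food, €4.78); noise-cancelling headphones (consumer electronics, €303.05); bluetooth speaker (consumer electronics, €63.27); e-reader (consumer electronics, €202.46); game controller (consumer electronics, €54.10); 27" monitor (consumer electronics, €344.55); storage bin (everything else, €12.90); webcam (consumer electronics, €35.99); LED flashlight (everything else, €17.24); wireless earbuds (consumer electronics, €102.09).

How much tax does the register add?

USB-C hub €48.19: consumer electronics, under €100.00 → 0% → €0.00
Rotisserie chicken €11.78: prepared food → 9.25% → €1.09
Pizza slice €4.78: prepared food → 9.25% → €0.44
Noise-cancelling headphones €303.05: consumer electronics, €100.00 or more → 10.25% → €31.06
Bluetooth speaker €63.27: consumer electronics, under €100.00 → 0% → €0.00
E-reader €202.46: consumer electronics, €100.00 or more → 10.25% → €20.75
Game controller €54.10: consumer electronics, under €100.00 → 0% → €0.00
27" monitor €344.55: consumer electronics, €100.00 or more → 10.25% → €35.32
Storage bin €12.90: everything else → 9.5% → €1.23
Webcam €35.99: consumer electronics, under €100.00 → 0% → €0.00
LED flashlight €17.24: everything else → 9.5% → €1.64
Wireless earbuds €102.09: consumer electronics, €100.00 or more → 10.25% → €10.46
Total tax = €1.09 + €0.44 + €31.06 + €20.75 + €35.32 + €1.23 + €1.64 + €10.46 = €101.99

€101.99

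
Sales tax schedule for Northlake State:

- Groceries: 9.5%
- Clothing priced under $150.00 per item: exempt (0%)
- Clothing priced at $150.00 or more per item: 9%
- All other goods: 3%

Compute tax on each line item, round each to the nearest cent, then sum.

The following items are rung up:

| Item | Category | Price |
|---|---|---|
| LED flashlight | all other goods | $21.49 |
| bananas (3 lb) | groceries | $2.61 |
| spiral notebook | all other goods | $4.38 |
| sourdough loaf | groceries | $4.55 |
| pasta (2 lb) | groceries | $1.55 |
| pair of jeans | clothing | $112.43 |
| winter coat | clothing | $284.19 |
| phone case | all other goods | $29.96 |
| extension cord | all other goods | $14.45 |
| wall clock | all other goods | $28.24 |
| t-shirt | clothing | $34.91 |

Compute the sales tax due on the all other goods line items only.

$2.95

LED flashlight $21.49: all other goods → 3% → $0.64
Spiral notebook $4.38: all other goods → 3% → $0.13
Phone case $29.96: all other goods → 3% → $0.90
Extension cord $14.45: all other goods → 3% → $0.43
Wall clock $28.24: all other goods → 3% → $0.85
Tax on all other goods = $0.64 + $0.13 + $0.90 + $0.43 + $0.85 = $2.95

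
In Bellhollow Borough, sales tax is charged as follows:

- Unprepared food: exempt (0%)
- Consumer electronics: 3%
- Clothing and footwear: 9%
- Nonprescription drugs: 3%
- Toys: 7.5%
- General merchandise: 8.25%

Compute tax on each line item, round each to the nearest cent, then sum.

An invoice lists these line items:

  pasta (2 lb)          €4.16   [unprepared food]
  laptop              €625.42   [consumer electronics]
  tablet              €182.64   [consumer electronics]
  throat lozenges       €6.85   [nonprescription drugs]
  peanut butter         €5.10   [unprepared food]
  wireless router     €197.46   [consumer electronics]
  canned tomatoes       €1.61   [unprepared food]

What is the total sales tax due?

€30.37

Pasta (2 lb) €4.16: unprepared food → 0% → €0.00
Laptop €625.42: consumer electronics → 3% → €18.76
Tablet €182.64: consumer electronics → 3% → €5.48
Throat lozenges €6.85: nonprescription drugs → 3% → €0.21
Peanut butter €5.10: unprepared food → 0% → €0.00
Wireless router €197.46: consumer electronics → 3% → €5.92
Canned tomatoes €1.61: unprepared food → 0% → €0.00
Total tax = €18.76 + €5.48 + €0.21 + €5.92 = €30.37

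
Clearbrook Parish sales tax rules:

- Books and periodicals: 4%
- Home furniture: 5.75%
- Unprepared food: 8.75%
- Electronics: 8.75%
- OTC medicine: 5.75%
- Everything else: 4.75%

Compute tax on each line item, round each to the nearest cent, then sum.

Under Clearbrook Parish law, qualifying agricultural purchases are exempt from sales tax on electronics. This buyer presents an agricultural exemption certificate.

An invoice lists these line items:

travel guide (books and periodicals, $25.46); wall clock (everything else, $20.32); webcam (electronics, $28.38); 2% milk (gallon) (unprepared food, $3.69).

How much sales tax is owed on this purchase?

$2.31

Travel guide $25.46: books and periodicals → 4% → $1.02
Wall clock $20.32: everything else → 4.75% → $0.97
Webcam $28.38: electronics, buyer-exempt → 0% → $0.00
2% milk (gallon) $3.69: unprepared food → 8.75% → $0.32
Total tax = $1.02 + $0.97 + $0.32 = $2.31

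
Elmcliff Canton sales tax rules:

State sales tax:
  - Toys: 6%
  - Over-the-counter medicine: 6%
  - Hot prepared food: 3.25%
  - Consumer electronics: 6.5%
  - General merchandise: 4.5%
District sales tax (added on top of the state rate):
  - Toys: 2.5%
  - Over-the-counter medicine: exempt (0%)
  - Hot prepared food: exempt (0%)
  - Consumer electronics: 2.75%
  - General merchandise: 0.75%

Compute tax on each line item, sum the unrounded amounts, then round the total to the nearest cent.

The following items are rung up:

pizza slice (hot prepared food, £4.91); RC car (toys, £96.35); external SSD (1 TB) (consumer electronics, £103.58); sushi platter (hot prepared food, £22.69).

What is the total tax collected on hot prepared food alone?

Pizza slice £4.91: hot prepared food → 3.25% + 0% district = 3.25% → £0.159575
Sushi platter £22.69: hot prepared food → 3.25% + 0% district = 3.25% → £0.737425
Tax on hot prepared food: unrounded sum = £0.897 → £0.90

£0.90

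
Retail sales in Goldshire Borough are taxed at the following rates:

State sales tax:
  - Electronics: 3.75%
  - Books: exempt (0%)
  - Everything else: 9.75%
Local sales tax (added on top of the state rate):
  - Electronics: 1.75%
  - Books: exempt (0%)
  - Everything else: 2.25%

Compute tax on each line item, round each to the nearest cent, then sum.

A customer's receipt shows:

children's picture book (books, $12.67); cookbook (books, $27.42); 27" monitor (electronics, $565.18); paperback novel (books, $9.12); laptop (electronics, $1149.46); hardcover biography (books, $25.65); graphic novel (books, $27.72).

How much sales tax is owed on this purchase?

$94.30

Children's picture book $12.67: books → 0% + 0% local = 0% → $0.00
Cookbook $27.42: books → 0% + 0% local = 0% → $0.00
27" monitor $565.18: electronics → 3.75% + 1.75% local = 5.5% → $31.08
Paperback novel $9.12: books → 0% + 0% local = 0% → $0.00
Laptop $1149.46: electronics → 3.75% + 1.75% local = 5.5% → $63.22
Hardcover biography $25.65: books → 0% + 0% local = 0% → $0.00
Graphic novel $27.72: books → 0% + 0% local = 0% → $0.00
Total tax = $31.08 + $63.22 = $94.30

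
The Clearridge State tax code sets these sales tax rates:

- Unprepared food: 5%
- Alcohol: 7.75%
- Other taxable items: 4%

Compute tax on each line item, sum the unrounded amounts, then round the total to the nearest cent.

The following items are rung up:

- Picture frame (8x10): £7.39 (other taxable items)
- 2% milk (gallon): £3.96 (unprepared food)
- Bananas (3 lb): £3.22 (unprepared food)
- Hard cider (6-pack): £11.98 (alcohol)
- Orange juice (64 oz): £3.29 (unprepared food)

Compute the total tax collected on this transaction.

Picture frame (8x10) £7.39: other taxable items → 4% → £0.2956
2% milk (gallon) £3.96: unprepared food → 5% → £0.198
Bananas (3 lb) £3.22: unprepared food → 5% → £0.161
Hard cider (6-pack) £11.98: alcohol → 7.75% → £0.92845
Orange juice (64 oz) £3.29: unprepared food → 5% → £0.1645
Unrounded tax sum = £1.74755 → £1.75

£1.75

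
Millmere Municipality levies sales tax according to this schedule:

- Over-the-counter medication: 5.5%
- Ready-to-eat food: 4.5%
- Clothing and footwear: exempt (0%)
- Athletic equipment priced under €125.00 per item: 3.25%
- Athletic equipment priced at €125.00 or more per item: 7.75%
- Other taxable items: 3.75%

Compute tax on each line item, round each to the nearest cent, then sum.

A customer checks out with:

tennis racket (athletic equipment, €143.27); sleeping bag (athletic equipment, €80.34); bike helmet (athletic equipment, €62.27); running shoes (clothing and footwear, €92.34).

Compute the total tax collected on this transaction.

€15.73

Tennis racket €143.27: athletic equipment, €125.00 or more → 7.75% → €11.10
Sleeping bag €80.34: athletic equipment, under €125.00 → 3.25% → €2.61
Bike helmet €62.27: athletic equipment, under €125.00 → 3.25% → €2.02
Running shoes €92.34: clothing and footwear → 0% → €0.00
Total tax = €11.10 + €2.61 + €2.02 = €15.73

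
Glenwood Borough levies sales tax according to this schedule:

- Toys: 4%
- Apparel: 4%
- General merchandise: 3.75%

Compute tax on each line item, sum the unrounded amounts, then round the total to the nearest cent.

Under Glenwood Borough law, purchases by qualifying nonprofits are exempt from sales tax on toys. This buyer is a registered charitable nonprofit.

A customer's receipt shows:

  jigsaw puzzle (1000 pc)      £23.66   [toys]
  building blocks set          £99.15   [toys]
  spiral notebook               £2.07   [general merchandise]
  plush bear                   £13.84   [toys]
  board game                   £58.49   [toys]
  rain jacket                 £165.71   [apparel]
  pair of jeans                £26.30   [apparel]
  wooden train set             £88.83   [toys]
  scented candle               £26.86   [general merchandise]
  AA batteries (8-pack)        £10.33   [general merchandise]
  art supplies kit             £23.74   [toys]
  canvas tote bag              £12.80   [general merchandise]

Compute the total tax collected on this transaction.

Jigsaw puzzle (1000 pc) £23.66: toys, buyer-exempt → 0% → £0.00
Building blocks set £99.15: toys, buyer-exempt → 0% → £0.00
Spiral notebook £2.07: general merchandise → 3.75% → £0.077625
Plush bear £13.84: toys, buyer-exempt → 0% → £0.00
Board game £58.49: toys, buyer-exempt → 0% → £0.00
Rain jacket £165.71: apparel → 4% → £6.6284
Pair of jeans £26.30: apparel → 4% → £1.052
Wooden train set £88.83: toys, buyer-exempt → 0% → £0.00
Scented candle £26.86: general merchandise → 3.75% → £1.00725
AA batteries (8-pack) £10.33: general merchandise → 3.75% → £0.387375
Art supplies kit £23.74: toys, buyer-exempt → 0% → £0.00
Canvas tote bag £12.80: general merchandise → 3.75% → £0.48
Unrounded tax sum = £9.63265 → £9.63

£9.63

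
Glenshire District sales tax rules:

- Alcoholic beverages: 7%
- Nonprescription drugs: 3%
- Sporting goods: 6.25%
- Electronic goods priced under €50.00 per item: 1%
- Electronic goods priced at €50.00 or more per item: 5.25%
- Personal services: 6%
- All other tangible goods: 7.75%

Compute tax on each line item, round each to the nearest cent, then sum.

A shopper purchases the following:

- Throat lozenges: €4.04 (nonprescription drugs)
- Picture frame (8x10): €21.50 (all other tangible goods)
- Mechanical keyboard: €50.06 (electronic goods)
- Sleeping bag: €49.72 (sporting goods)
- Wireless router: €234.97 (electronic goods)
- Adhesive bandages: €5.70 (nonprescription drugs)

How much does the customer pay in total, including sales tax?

Throat lozenges €4.04: nonprescription drugs → 3% → €0.12
Picture frame (8x10) €21.50: all other tangible goods → 7.75% → €1.67
Mechanical keyboard €50.06: electronic goods, €50.00 or more → 5.25% → €2.63
Sleeping bag €49.72: sporting goods → 6.25% → €3.11
Wireless router €234.97: electronic goods, €50.00 or more → 5.25% → €12.34
Adhesive bandages €5.70: nonprescription drugs → 3% → €0.17
Subtotal = €365.99; tax = €20.04; total due = €386.03

€386.03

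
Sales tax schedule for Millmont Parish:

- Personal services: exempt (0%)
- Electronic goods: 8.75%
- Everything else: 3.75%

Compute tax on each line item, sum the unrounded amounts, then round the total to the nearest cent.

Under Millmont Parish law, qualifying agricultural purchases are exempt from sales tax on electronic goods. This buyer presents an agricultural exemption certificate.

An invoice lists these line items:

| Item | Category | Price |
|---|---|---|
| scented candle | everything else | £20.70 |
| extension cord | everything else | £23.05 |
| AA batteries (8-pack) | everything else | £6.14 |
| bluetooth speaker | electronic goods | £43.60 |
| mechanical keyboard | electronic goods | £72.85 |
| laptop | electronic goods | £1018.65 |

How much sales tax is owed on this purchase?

£1.87

Scented candle £20.70: everything else → 3.75% → £0.77625
Extension cord £23.05: everything else → 3.75% → £0.864375
AA batteries (8-pack) £6.14: everything else → 3.75% → £0.23025
Bluetooth speaker £43.60: electronic goods, buyer-exempt → 0% → £0.00
Mechanical keyboard £72.85: electronic goods, buyer-exempt → 0% → £0.00
Laptop £1018.65: electronic goods, buyer-exempt → 0% → £0.00
Unrounded tax sum = £1.870875 → £1.87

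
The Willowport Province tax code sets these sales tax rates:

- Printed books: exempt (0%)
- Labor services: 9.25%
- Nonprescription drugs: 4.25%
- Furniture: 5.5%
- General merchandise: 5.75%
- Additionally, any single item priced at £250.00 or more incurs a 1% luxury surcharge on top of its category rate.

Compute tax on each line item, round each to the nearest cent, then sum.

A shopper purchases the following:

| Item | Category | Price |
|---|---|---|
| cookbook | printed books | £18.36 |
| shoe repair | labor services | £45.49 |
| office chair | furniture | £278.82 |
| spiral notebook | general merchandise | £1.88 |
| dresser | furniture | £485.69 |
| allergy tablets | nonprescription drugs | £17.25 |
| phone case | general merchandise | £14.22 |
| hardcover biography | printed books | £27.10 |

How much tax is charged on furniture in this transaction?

Office chair £278.82: furniture → 5.5% + 1% surcharge = 6.5% → £18.12
Dresser £485.69: furniture → 5.5% + 1% surcharge = 6.5% → £31.57
Tax on furniture = £18.12 + £31.57 = £49.69

£49.69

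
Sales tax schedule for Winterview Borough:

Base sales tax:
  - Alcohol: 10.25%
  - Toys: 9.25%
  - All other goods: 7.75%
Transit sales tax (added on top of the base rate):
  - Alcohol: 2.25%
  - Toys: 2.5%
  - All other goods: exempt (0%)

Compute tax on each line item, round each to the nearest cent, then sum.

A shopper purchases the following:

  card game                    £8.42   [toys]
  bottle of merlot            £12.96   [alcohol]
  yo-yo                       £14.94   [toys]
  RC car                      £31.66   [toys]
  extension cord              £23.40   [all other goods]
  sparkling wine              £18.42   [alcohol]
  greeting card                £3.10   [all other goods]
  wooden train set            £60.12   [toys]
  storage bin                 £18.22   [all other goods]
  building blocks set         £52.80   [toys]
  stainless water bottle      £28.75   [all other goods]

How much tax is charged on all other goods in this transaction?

£5.69

Extension cord £23.40: all other goods → 7.75% + 0% transit = 7.75% → £1.81
Greeting card £3.10: all other goods → 7.75% + 0% transit = 7.75% → £0.24
Storage bin £18.22: all other goods → 7.75% + 0% transit = 7.75% → £1.41
Stainless water bottle £28.75: all other goods → 7.75% + 0% transit = 7.75% → £2.23
Tax on all other goods = £1.81 + £0.24 + £1.41 + £2.23 = £5.69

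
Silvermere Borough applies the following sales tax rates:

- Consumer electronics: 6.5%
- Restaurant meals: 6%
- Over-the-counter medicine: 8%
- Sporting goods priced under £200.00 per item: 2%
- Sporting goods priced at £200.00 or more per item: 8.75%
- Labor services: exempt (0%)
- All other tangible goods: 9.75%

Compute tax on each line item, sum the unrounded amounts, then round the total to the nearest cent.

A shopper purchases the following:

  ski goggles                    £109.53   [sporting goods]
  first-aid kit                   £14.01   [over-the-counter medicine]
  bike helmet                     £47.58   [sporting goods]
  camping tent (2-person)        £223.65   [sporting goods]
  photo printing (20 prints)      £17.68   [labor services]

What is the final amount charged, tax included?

£436.28

Ski goggles £109.53: sporting goods, under £200.00 → 2% → £2.1906
First-aid kit £14.01: over-the-counter medicine → 8% → £1.1208
Bike helmet £47.58: sporting goods, under £200.00 → 2% → £0.9516
Camping tent (2-person) £223.65: sporting goods, £200.00 or more → 8.75% → £19.569375
Photo printing (20 prints) £17.68: labor services → 0% → £0.00
Subtotal = £412.45; unrounded tax = £23.832375 → £23.83; total due = £436.28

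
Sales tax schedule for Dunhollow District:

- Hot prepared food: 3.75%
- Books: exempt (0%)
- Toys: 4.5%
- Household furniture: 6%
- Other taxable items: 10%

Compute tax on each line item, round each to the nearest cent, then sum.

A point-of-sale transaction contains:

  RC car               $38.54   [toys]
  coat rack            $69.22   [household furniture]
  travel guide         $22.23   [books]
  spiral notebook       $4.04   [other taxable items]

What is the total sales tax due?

RC car $38.54: toys → 4.5% → $1.73
Coat rack $69.22: household furniture → 6% → $4.15
Travel guide $22.23: books → 0% → $0.00
Spiral notebook $4.04: other taxable items → 10% → $0.40
Total tax = $1.73 + $4.15 + $0.40 = $6.28

$6.28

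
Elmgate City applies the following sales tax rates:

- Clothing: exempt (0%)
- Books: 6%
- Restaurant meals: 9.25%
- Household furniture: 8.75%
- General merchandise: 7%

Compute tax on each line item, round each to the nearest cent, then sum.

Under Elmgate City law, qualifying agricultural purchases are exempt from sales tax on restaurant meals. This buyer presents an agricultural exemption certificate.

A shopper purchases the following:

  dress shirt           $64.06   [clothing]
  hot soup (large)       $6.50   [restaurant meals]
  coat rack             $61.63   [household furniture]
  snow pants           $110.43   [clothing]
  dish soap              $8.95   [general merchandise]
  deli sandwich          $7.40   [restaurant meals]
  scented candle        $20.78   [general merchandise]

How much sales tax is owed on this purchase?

Dress shirt $64.06: clothing → 0% → $0.00
Hot soup (large) $6.50: restaurant meals, buyer-exempt → 0% → $0.00
Coat rack $61.63: household furniture → 8.75% → $5.39
Snow pants $110.43: clothing → 0% → $0.00
Dish soap $8.95: general merchandise → 7% → $0.63
Deli sandwich $7.40: restaurant meals, buyer-exempt → 0% → $0.00
Scented candle $20.78: general merchandise → 7% → $1.45
Total tax = $5.39 + $0.63 + $1.45 = $7.47

$7.47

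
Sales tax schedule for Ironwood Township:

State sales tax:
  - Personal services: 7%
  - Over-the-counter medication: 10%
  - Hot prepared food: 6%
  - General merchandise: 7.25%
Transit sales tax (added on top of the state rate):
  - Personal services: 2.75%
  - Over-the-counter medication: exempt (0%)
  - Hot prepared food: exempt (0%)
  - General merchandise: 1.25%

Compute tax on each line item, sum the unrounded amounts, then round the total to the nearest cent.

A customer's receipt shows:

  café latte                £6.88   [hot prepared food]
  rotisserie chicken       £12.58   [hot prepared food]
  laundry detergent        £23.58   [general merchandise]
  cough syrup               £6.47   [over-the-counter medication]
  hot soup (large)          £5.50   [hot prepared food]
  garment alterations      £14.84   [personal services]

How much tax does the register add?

Café latte £6.88: hot prepared food → 6% + 0% transit = 6% → £0.4128
Rotisserie chicken £12.58: hot prepared food → 6% + 0% transit = 6% → £0.7548
Laundry detergent £23.58: general merchandise → 7.25% + 1.25% transit = 8.5% → £2.0043
Cough syrup £6.47: over-the-counter medication → 10% + 0% transit = 10% → £0.647
Hot soup (large) £5.50: hot prepared food → 6% + 0% transit = 6% → £0.33
Garment alterations £14.84: personal services → 7% + 2.75% transit = 9.75% → £1.4469
Unrounded tax sum = £5.5958 → £5.60

£5.60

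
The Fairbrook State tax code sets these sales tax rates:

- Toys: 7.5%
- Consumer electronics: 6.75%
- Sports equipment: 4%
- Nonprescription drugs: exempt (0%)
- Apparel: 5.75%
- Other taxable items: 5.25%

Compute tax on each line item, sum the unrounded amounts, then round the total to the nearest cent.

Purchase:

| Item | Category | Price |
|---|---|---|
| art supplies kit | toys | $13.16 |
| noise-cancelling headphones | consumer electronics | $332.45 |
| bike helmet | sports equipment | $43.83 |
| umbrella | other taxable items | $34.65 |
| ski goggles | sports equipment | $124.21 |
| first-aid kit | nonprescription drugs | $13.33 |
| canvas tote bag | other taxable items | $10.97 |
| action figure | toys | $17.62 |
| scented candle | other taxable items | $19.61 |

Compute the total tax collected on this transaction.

Art supplies kit $13.16: toys → 7.5% → $0.987
Noise-cancelling headphones $332.45: consumer electronics → 6.75% → $22.440375
Bike helmet $43.83: sports equipment → 4% → $1.7532
Umbrella $34.65: other taxable items → 5.25% → $1.819125
Ski goggles $124.21: sports equipment → 4% → $4.9684
First-aid kit $13.33: nonprescription drugs → 0% → $0.00
Canvas tote bag $10.97: other taxable items → 5.25% → $0.575925
Action figure $17.62: toys → 7.5% → $1.3215
Scented candle $19.61: other taxable items → 5.25% → $1.029525
Unrounded tax sum = $34.89505 → $34.90

$34.90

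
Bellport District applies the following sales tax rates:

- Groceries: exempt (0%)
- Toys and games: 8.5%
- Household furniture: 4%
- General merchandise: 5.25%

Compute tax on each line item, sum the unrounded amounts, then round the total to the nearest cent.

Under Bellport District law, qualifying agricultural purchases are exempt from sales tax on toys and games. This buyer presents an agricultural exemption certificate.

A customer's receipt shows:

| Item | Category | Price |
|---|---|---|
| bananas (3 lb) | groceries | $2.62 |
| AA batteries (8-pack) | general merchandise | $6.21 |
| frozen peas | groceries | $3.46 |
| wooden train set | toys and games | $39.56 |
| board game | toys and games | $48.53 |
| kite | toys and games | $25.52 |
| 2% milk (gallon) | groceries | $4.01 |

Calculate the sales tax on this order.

Bananas (3 lb) $2.62: groceries → 0% → $0.00
AA batteries (8-pack) $6.21: general merchandise → 5.25% → $0.326025
Frozen peas $3.46: groceries → 0% → $0.00
Wooden train set $39.56: toys and games, buyer-exempt → 0% → $0.00
Board game $48.53: toys and games, buyer-exempt → 0% → $0.00
Kite $25.52: toys and games, buyer-exempt → 0% → $0.00
2% milk (gallon) $4.01: groceries → 0% → $0.00
Unrounded tax sum = $0.326025 → $0.33

$0.33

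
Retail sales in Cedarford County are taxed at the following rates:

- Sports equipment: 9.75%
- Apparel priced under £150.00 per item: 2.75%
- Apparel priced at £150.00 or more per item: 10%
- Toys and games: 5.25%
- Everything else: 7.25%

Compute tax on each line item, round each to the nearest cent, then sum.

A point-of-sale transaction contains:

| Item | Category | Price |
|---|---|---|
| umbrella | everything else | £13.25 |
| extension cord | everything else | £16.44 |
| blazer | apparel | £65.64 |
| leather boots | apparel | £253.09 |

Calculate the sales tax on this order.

Umbrella £13.25: everything else → 7.25% → £0.96
Extension cord £16.44: everything else → 7.25% → £1.19
Blazer £65.64: apparel, under £150.00 → 2.75% → £1.81
Leather boots £253.09: apparel, £150.00 or more → 10% → £25.31
Total tax = £0.96 + £1.19 + £1.81 + £25.31 = £29.27

£29.27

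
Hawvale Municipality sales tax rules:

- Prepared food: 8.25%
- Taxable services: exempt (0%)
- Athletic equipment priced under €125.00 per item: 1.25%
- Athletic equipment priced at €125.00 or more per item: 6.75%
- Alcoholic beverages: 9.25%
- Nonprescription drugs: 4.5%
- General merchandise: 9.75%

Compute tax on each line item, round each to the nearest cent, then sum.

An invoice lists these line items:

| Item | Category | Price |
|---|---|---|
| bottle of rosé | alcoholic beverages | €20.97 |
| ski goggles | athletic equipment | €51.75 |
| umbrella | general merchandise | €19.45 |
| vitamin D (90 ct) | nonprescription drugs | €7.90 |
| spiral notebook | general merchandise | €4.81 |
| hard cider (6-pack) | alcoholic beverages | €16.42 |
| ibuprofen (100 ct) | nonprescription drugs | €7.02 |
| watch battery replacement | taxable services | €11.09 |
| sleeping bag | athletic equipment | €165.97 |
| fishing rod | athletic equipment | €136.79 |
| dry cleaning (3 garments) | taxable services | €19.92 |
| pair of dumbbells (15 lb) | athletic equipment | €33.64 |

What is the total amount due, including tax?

€523.74

Bottle of rosé €20.97: alcoholic beverages → 9.25% → €1.94
Ski goggles €51.75: athletic equipment, under €125.00 → 1.25% → €0.65
Umbrella €19.45: general merchandise → 9.75% → €1.90
Vitamin D (90 ct) €7.90: nonprescription drugs → 4.5% → €0.36
Spiral notebook €4.81: general merchandise → 9.75% → €0.47
Hard cider (6-pack) €16.42: alcoholic beverages → 9.25% → €1.52
Ibuprofen (100 ct) €7.02: nonprescription drugs → 4.5% → €0.32
Watch battery replacement €11.09: taxable services → 0% → €0.00
Sleeping bag €165.97: athletic equipment, €125.00 or more → 6.75% → €11.20
Fishing rod €136.79: athletic equipment, €125.00 or more → 6.75% → €9.23
Dry cleaning (3 garments) €19.92: taxable services → 0% → €0.00
Pair of dumbbells (15 lb) €33.64: athletic equipment, under €125.00 → 1.25% → €0.42
Subtotal = €495.73; tax = €28.01; total due = €523.74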